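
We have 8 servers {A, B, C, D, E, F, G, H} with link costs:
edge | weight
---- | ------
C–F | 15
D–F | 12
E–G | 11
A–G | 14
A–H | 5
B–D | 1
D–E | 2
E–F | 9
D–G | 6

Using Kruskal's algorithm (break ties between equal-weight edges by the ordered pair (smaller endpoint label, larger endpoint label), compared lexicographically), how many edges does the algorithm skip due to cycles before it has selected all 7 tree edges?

Kruskal: consider edges lightest-first.
B–D (1): add — endpoints in different components.
D–E (2): add — endpoints in different components.
A–H (5): add — endpoints in different components.
D–G (6): add — endpoints in different components.
E–F (9): add — endpoints in different components.
E–G (11): skip — E and G already connected.
D–F (12): skip — D and F already connected.
A–G (14): add — endpoints in different components.
C–F (15): add — endpoints in different components.
Edges rejected before the tree was complete: 2.

2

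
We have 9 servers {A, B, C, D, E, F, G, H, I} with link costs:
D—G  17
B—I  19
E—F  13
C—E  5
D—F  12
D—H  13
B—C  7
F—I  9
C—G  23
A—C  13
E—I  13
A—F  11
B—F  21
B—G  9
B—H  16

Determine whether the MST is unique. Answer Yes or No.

Kruskal: consider edges lightest-first.
C—E (5): add — endpoints in different components.
B—C (7): add — endpoints in different components.
B—G (9): add — endpoints in different components.
F—I (9): add — endpoints in different components.
A—F (11): add — endpoints in different components.
D—F (12): add — endpoints in different components.
A—C (13): add — endpoints in different components.
D—H (13): add — endpoints in different components.
Non-tree edge E—I has weight 13, equal to the heaviest edge on its tree cycle — swapping gives another MST of the same weight. Not unique.

No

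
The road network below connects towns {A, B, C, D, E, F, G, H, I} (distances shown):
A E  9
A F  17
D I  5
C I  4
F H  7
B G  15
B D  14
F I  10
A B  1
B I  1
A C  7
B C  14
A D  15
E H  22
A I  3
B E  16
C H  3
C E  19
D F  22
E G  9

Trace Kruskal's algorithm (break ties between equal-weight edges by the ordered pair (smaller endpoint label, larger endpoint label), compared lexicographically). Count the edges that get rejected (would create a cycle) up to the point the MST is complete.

2

Kruskal's algorithm — process edges by increasing weight (ties by edge label):
A B (1): add — endpoints in different components.
B I (1): add — endpoints in different components.
A I (3): skip — A and I already connected.
C H (3): add — endpoints in different components.
C I (4): add — endpoints in different components.
D I (5): add — endpoints in different components.
A C (7): skip — A and C already connected.
F H (7): add — endpoints in different components.
A E (9): add — endpoints in different components.
E G (9): add — endpoints in different components.
Edges rejected before the tree was complete: 2.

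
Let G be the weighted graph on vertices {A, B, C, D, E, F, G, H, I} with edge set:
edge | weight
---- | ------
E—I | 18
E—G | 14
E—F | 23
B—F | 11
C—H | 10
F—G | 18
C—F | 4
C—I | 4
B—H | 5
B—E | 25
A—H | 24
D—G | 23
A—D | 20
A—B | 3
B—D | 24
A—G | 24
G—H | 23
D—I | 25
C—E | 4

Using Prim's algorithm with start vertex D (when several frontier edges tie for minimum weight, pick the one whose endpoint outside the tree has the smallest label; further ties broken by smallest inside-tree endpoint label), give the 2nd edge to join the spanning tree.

A-B

Prim's algorithm from D:
Step 1: cheapest edge leaving the tree is A—D (20); add A.
Step 2: cheapest edge leaving the tree is A—B (3); add B.
Step 3: cheapest edge leaving the tree is B—H (5); add H.
Step 4: cheapest edge leaving the tree is C—H (10); add C.
Step 5: cheapest edge leaving the tree is C—E (4); add E.
Step 6: cheapest edge leaving the tree is C—F (4); add F.
Step 7: cheapest edge leaving the tree is C—I (4); add I.
Step 8: cheapest edge leaving the tree is E—G (14); add G.
The 2nd edge added is A—B.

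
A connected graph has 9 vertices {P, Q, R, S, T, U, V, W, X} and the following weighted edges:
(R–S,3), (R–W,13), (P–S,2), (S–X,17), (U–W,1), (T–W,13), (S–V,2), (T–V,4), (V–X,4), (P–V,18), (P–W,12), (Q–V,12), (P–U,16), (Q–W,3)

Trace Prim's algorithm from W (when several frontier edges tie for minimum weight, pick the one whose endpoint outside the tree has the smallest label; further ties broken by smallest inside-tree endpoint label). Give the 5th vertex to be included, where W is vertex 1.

S

Grow the tree from W using Prim:
Step 1: frontier [U–W 1, Q–W 3, P–W 12, R–W 13, T–W 13] → take U–W (1); add U.
Step 2: frontier [P–U 16, Q–W 3, P–W 12, R–W 13, T–W 13] → take Q–W (3); add Q.
Step 3: frontier [Q–V 12, P–U 16, P–W 12, R–W 13, T–W 13] → take P–W (12); add P.
Step 4: frontier [P–S 2, P–V 18, Q–V 12, R–W 13, T–W 13] → take P–S (2); add S.
Step 5: frontier [P–V 18, Q–V 12, S–V 2, R–S 3, S–X 17, R–W 13, T–W 13] → take S–V (2); add V.
Step 6: frontier [R–S 3, S–X 17, T–V 4, V–X 4, R–W 13, T–W 13] → take R–S (3); add R.
Step 7: frontier [S–X 17, T–V 4, V–X 4, T–W 13] → take T–V (4); add T.
Step 8: frontier [S–X 17, V–X 4] → take V–X (4); add X.
Vertex order: W, U, Q, P, S, V, R, T, X. The 5th vertex is S.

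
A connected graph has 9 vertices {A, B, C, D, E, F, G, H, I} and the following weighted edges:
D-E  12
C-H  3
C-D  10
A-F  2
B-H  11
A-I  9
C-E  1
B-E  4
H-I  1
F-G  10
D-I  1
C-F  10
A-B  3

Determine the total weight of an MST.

Prim, starting at F.
Step 1: cheapest edge leaving the tree is A-F (2); add A.
Step 2: cheapest edge leaving the tree is A-B (3); add B.
Step 3: cheapest edge leaving the tree is B-E (4); add E.
Step 4: cheapest edge leaving the tree is C-E (1); add C.
Step 5: cheapest edge leaving the tree is C-H (3); add H.
Step 6: cheapest edge leaving the tree is H-I (1); add I.
Step 7: cheapest edge leaving the tree is D-I (1); add D.
Step 8: cheapest edge leaving the tree is F-G (10); add G.
MST edges: A-F, A-B, B-E, C-E, C-H, H-I, D-I, F-G; total weight 2+3+4+1+3+1+1+10 = 25.

25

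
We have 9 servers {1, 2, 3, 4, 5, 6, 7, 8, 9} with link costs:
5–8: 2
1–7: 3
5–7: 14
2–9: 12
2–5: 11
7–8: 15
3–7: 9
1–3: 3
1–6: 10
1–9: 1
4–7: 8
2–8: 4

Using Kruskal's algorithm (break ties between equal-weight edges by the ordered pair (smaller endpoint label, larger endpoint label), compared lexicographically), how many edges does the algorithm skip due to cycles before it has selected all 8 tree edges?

2

Kruskal: consider edges lightest-first.
1–9 (1): add — endpoints in different components.
5–8 (2): add — endpoints in different components.
1–3 (3): add — endpoints in different components.
1–7 (3): add — endpoints in different components.
2–8 (4): add — endpoints in different components.
4–7 (8): add — endpoints in different components.
3–7 (9): skip — 3 and 7 already connected.
1–6 (10): add — endpoints in different components.
2–5 (11): skip — 2 and 5 already connected.
2–9 (12): add — endpoints in different components.
Edges rejected before the tree was complete: 2.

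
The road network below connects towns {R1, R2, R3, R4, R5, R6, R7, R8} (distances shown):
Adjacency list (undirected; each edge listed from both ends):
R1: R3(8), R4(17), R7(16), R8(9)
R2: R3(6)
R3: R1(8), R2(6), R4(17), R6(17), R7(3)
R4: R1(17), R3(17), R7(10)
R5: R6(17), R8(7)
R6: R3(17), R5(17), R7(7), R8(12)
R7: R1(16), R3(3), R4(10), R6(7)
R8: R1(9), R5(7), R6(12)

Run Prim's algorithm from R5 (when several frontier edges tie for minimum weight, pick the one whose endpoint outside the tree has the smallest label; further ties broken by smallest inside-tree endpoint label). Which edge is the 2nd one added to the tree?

Grow the tree from R5 using Prim:
Step 1: cheapest edge leaving the tree is R5—R8 (7); add R8.
Step 2: cheapest edge leaving the tree is R1—R8 (9); add R1.
Step 3: cheapest edge leaving the tree is R1—R3 (8); add R3.
Step 4: cheapest edge leaving the tree is R3—R7 (3); add R7.
Step 5: cheapest edge leaving the tree is R2—R3 (6); add R2.
Step 6: cheapest edge leaving the tree is R6—R7 (7); add R6.
Step 7: cheapest edge leaving the tree is R4—R7 (10); add R4.
The 2nd edge added is R1—R8.

R1-R8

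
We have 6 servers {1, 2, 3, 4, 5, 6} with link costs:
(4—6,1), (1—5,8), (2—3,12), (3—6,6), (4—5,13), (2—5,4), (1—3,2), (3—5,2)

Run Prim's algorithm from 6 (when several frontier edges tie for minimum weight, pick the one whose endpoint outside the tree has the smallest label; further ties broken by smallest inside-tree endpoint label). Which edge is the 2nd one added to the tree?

3-6

Prim's algorithm from 6:
Step 1: cheapest edge leaving the tree is 4—6 (1); add 4.
Step 2: cheapest edge leaving the tree is 3—6 (6); add 3.
Step 3: cheapest edge leaving the tree is 1—3 (2); add 1.
Step 4: cheapest edge leaving the tree is 3—5 (2); add 5.
Step 5: cheapest edge leaving the tree is 2—5 (4); add 2.
The 2nd edge added is 3—6.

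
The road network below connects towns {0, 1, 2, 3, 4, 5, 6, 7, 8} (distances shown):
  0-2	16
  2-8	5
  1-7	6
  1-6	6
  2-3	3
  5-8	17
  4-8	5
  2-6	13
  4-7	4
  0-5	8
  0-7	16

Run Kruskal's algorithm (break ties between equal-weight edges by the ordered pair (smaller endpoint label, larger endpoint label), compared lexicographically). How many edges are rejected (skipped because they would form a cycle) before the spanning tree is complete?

Kruskal: consider edges lightest-first.
2-3 (3): add — endpoints in different components.
4-7 (4): add — endpoints in different components.
2-8 (5): add — endpoints in different components.
4-8 (5): add — endpoints in different components.
1-6 (6): add — endpoints in different components.
1-7 (6): add — endpoints in different components.
0-5 (8): add — endpoints in different components.
2-6 (13): skip — 2 and 6 already connected.
0-2 (16): add — endpoints in different components.
Edges rejected before the tree was complete: 1.

1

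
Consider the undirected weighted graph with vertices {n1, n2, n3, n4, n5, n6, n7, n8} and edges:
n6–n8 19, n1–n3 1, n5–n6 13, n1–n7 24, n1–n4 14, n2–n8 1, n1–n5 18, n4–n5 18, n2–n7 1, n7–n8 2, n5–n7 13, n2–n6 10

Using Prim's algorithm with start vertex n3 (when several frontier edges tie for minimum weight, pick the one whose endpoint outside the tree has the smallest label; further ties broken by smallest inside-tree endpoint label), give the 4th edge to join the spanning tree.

Grow the tree from n3 using Prim:
Step 1: frontier [n1–n3 1] → take n1–n3 (1); add n1.
Step 2: frontier [n1–n4 14, n1–n5 18, n1–n7 24] → take n1–n4 (14); add n4.
Step 3: frontier [n1–n5 18, n1–n7 24, n4–n5 18] → take n1–n5 (18); add n5.
Step 4: frontier [n1–n7 24, n5–n6 13, n5–n7 13] → take n5–n6 (13); add n6.
Step 5: frontier [n1–n7 24, n5–n7 13, n2–n6 10, n6–n8 19] → take n2–n6 (10); add n2.
Step 6: frontier [n1–n7 24, n2–n7 1, n2–n8 1, n5–n7 13, n6–n8 19] → take n2–n7 (1); add n7.
Step 7: frontier [n2–n8 1, n6–n8 19, n7–n8 2] → take n2–n8 (1); add n8.
The 4th edge added is n5–n6.

n5-n6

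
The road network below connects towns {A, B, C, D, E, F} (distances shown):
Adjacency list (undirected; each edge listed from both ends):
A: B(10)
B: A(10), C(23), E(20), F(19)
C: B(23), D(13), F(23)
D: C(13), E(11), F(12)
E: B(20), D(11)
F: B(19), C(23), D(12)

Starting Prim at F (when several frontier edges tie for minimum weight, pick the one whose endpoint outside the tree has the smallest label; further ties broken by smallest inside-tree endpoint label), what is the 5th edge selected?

Prim, starting at F.
Step 1: cheapest edge leaving the tree is D–F (12); add D.
Step 2: cheapest edge leaving the tree is D–E (11); add E.
Step 3: cheapest edge leaving the tree is C–D (13); add C.
Step 4: cheapest edge leaving the tree is B–F (19); add B.
Step 5: cheapest edge leaving the tree is A–B (10); add A.
The 5th edge added is A–B.

A-B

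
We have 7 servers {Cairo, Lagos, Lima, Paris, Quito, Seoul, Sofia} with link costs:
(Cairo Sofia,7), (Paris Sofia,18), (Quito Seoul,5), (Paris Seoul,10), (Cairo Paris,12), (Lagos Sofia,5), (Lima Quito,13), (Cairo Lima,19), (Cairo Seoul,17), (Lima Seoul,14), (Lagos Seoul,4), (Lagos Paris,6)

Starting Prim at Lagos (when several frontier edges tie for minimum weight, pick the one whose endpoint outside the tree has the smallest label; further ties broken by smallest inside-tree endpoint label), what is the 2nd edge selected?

Grow the tree from Lagos using Prim:
Step 1: frontier [Lagos Seoul 4, Lagos Sofia 5, Lagos Paris 6] → take Lagos Seoul (4); add Seoul.
Step 2: frontier [Lagos Sofia 5, Lagos Paris 6, Quito Seoul 5, Paris Seoul 10, Lima Seoul 14, Cairo Seoul 17] → take Quito Seoul (5); add Quito.
Step 3: frontier [Lagos Sofia 5, Lagos Paris 6, Lima Quito 13, Paris Seoul 10, Lima Seoul 14, Cairo Seoul 17] → take Lagos Sofia (5); add Sofia.
Step 4: frontier [Lagos Paris 6, Lima Quito 13, Paris Seoul 10, Lima Seoul 14, Cairo Seoul 17, Cairo Sofia 7, Paris Sofia 18] → take Lagos Paris (6); add Paris.
Step 5: frontier [Cairo Paris 12, Lima Quito 13, Lima Seoul 14, Cairo Seoul 17, Cairo Sofia 7] → take Cairo Sofia (7); add Cairo.
Step 6: frontier [Cairo Lima 19, Lima Quito 13, Lima Seoul 14] → take Lima Quito (13); add Lima.
The 2nd edge added is Quito Seoul.

Quito-Seoul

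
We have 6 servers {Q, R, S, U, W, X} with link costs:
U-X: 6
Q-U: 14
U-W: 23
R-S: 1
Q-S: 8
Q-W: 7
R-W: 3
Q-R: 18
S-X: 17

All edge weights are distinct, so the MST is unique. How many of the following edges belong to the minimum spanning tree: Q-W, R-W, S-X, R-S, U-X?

4

Kruskal: consider edges lightest-first.
R-S (1): add — endpoints in different components.
R-W (3): add — endpoints in different components.
U-X (6): add — endpoints in different components.
Q-W (7): add — endpoints in different components.
Q-S (8): skip — S and Q already connected.
Q-U (14): add — endpoints in different components.
MST edge set: {R-S, R-W, U-X, Q-W, Q-U}.
Of the listed edges, {Q-W, R-W, R-S, U-X} are in the MST → 4.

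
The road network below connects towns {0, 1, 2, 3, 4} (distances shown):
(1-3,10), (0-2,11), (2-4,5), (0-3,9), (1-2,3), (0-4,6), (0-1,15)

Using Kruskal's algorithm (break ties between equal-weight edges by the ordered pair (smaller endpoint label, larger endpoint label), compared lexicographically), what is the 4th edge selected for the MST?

Kruskal's algorithm — process edges by increasing weight (ties by edge label):
1-2 (3): add. Components now {0} {1,2} {3} {4}
2-4 (5): add. Components now {0} {1,2,4} {3}
0-4 (6): add. Components now {0,1,2,4} {3}
0-3 (9): add. Components now {0,1,2,3,4}
The 4th edge added is 0-3.

0-3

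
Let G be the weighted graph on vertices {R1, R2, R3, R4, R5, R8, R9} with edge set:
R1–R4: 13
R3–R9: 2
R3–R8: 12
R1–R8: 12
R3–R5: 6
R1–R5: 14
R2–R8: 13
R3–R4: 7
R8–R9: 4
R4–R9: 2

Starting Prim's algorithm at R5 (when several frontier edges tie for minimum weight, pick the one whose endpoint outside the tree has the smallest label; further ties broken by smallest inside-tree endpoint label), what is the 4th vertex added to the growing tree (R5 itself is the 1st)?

R4

Prim's algorithm from R5:
Step 1: frontier [R3–R5 6, R1–R5 14] → take R3–R5 (6); add R3.
Step 2: frontier [R3–R9 2, R3–R4 7, R3–R8 12, R1–R5 14] → take R3–R9 (2); add R9.
Step 3: frontier [R3–R4 7, R3–R8 12, R1–R5 14, R4–R9 2, R8–R9 4] → take R4–R9 (2); add R4.
Step 4: frontier [R3–R8 12, R1–R4 13, R1–R5 14, R8–R9 4] → take R8–R9 (4); add R8.
Step 5: frontier [R1–R4 13, R1–R5 14, R1–R8 12, R2–R8 13] → take R1–R8 (12); add R1.
Step 6: frontier [R2–R8 13] → take R2–R8 (13); add R2.
Vertex order: R5, R3, R9, R4, R8, R1, R2. The 4th vertex is R4.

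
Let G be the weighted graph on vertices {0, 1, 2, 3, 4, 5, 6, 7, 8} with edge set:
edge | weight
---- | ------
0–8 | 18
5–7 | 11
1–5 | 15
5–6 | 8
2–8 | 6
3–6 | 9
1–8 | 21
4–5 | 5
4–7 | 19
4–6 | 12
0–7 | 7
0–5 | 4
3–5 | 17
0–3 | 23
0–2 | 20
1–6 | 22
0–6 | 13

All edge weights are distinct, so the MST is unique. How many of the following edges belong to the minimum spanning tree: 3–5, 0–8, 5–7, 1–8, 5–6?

2

Kruskal: consider edges lightest-first.
0–5 (4): add — endpoints in different components.
4–5 (5): add — endpoints in different components.
2–8 (6): add — endpoints in different components.
0–7 (7): add — endpoints in different components.
5–6 (8): add — endpoints in different components.
3–6 (9): add — endpoints in different components.
5–7 (11): skip — 5 and 7 already connected.
4–6 (12): skip — 4 and 6 already connected.
0–6 (13): skip — 0 and 6 already connected.
1–5 (15): add — endpoints in different components.
3–5 (17): skip — 3 and 5 already connected.
0–8 (18): add — endpoints in different components.
MST edge set: {0–5, 4–5, 2–8, 0–7, 5–6, 3–6, 1–5, 0–8}.
Of the listed edges, {0–8, 5–6} are in the MST → 2.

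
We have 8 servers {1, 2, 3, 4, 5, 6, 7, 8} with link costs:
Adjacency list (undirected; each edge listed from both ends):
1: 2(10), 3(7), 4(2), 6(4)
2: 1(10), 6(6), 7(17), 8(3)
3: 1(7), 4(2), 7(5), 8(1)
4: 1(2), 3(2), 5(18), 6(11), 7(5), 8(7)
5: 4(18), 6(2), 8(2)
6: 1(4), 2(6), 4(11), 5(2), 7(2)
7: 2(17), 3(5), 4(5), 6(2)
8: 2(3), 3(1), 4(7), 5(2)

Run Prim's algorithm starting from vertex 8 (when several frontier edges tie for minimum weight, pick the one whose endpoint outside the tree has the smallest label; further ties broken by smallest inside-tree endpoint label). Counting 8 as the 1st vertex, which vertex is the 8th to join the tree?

Prim, starting at 8.
Step 1: cheapest edge leaving the tree is 3 8 (1); add 3.
Step 2: cheapest edge leaving the tree is 3 4 (2); add 4.
Step 3: cheapest edge leaving the tree is 1 4 (2); add 1.
Step 4: cheapest edge leaving the tree is 5 8 (2); add 5.
Step 5: cheapest edge leaving the tree is 5 6 (2); add 6.
Step 6: cheapest edge leaving the tree is 6 7 (2); add 7.
Step 7: cheapest edge leaving the tree is 2 8 (3); add 2.
Vertex order: 8, 3, 4, 1, 5, 6, 7, 2. The 8th vertex is 2.

2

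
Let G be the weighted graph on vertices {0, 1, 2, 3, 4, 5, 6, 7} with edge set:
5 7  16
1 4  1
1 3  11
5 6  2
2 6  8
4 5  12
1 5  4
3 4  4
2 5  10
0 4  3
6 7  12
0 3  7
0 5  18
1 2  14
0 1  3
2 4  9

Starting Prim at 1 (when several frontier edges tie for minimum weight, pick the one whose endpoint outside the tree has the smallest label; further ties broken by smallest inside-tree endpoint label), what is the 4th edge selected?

Prim, starting at 1.
Step 1: cheapest edge leaving the tree is 1 4 (1); add 4.
Step 2: cheapest edge leaving the tree is 0 1 (3); add 0.
Step 3: cheapest edge leaving the tree is 3 4 (4); add 3.
Step 4: cheapest edge leaving the tree is 1 5 (4); add 5.
Step 5: cheapest edge leaving the tree is 5 6 (2); add 6.
Step 6: cheapest edge leaving the tree is 2 6 (8); add 2.
Step 7: cheapest edge leaving the tree is 6 7 (12); add 7.
The 4th edge added is 1 5.

1-5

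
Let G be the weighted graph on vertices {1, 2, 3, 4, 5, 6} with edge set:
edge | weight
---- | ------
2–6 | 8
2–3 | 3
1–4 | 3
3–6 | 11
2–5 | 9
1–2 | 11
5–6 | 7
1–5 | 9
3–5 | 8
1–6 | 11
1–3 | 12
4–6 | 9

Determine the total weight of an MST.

Sort edges by weight, then run Kruskal:
1–4 (3): add — endpoints in different components.
2–3 (3): add — endpoints in different components.
5–6 (7): add — endpoints in different components.
2–6 (8): add — endpoints in different components.
3–5 (8): skip — 3 and 5 already connected.
1–5 (9): add — endpoints in different components.
MST edges: 1–4, 2–3, 5–6, 2–6, 1–5; total weight 3+3+7+8+9 = 30.

30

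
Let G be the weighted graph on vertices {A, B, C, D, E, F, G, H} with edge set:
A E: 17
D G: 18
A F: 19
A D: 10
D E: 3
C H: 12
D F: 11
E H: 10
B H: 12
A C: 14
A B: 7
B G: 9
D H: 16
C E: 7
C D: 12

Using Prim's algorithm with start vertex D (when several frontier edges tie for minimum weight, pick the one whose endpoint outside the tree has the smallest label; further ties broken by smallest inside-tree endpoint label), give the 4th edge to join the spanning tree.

Prim, starting at D.
Step 1: cheapest edge leaving the tree is D E (3); add E.
Step 2: cheapest edge leaving the tree is C E (7); add C.
Step 3: cheapest edge leaving the tree is A D (10); add A.
Step 4: cheapest edge leaving the tree is A B (7); add B.
Step 5: cheapest edge leaving the tree is B G (9); add G.
Step 6: cheapest edge leaving the tree is E H (10); add H.
Step 7: cheapest edge leaving the tree is D F (11); add F.
The 4th edge added is A B.

A-B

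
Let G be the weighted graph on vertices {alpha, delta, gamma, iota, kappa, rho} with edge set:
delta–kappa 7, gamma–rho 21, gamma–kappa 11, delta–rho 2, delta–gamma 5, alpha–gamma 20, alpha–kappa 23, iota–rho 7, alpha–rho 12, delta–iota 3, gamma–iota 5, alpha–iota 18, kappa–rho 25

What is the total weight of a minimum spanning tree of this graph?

29

Prim's algorithm from kappa:
Step 1: cheapest edge leaving the tree is delta–kappa (7); add delta.
Step 2: cheapest edge leaving the tree is delta–rho (2); add rho.
Step 3: cheapest edge leaving the tree is delta–iota (3); add iota.
Step 4: cheapest edge leaving the tree is delta–gamma (5); add gamma.
Step 5: cheapest edge leaving the tree is alpha–rho (12); add alpha.
MST edges: delta–kappa, delta–rho, delta–iota, delta–gamma, alpha–rho; total weight 7+2+3+5+12 = 29.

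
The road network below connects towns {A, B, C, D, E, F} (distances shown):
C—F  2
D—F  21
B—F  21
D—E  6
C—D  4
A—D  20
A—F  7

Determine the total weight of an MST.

40

Grow the tree from B using Prim:
Step 1: cheapest edge leaving the tree is B—F (21); add F.
Step 2: cheapest edge leaving the tree is C—F (2); add C.
Step 3: cheapest edge leaving the tree is C—D (4); add D.
Step 4: cheapest edge leaving the tree is D—E (6); add E.
Step 5: cheapest edge leaving the tree is A—F (7); add A.
MST edges: B—F, C—F, C—D, D—E, A—F; total weight 21+2+4+6+7 = 40.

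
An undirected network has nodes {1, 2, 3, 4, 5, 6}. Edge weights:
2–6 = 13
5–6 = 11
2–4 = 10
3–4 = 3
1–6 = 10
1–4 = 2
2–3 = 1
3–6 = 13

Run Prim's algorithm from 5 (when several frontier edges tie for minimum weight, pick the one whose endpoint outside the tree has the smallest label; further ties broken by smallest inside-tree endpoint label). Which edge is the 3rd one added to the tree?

Prim's algorithm from 5:
Step 1: frontier [5–6 11] → take 5–6 (11); add 6.
Step 2: frontier [1–6 10, 2–6 13, 3–6 13] → take 1–6 (10); add 1.
Step 3: frontier [1–4 2, 2–6 13, 3–6 13] → take 1–4 (2); add 4.
Step 4: frontier [3–4 3, 2–4 10, 2–6 13, 3–6 13] → take 3–4 (3); add 3.
Step 5: frontier [2–3 1, 2–4 10, 2–6 13] → take 2–3 (1); add 2.
The 3rd edge added is 1–4.

1-4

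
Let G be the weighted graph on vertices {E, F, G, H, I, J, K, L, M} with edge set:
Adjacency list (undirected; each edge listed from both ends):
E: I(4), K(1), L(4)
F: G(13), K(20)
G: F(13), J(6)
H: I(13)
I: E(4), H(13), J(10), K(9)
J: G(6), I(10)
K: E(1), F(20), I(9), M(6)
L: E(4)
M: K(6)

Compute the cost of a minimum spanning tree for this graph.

57

Prim, starting at J.
Step 1: cheapest edge leaving the tree is G—J (6); add G.
Step 2: cheapest edge leaving the tree is I—J (10); add I.
Step 3: cheapest edge leaving the tree is E—I (4); add E.
Step 4: cheapest edge leaving the tree is E—K (1); add K.
Step 5: cheapest edge leaving the tree is E—L (4); add L.
Step 6: cheapest edge leaving the tree is K—M (6); add M.
Step 7: cheapest edge leaving the tree is F—G (13); add F.
Step 8: cheapest edge leaving the tree is H—I (13); add H.
MST edges: G—J, I—J, E—I, E—K, E—L, K—M, F—G, H—I; total weight 6+10+4+1+4+6+13+13 = 57.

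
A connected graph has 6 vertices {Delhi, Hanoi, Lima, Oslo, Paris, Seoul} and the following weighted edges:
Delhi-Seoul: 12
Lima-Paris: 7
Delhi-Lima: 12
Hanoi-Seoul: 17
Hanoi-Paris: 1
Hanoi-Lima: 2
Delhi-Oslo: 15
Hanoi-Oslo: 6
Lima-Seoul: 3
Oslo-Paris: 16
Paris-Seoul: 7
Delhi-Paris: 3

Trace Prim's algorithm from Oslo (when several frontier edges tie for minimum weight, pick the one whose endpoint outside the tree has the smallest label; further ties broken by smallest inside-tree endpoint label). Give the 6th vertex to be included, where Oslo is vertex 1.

Prim's algorithm from Oslo:
Step 1: cheapest edge leaving the tree is Hanoi-Oslo (6); add Hanoi.
Step 2: cheapest edge leaving the tree is Hanoi-Paris (1); add Paris.
Step 3: cheapest edge leaving the tree is Hanoi-Lima (2); add Lima.
Step 4: cheapest edge leaving the tree is Delhi-Paris (3); add Delhi.
Step 5: cheapest edge leaving the tree is Lima-Seoul (3); add Seoul.
Vertex order: Oslo, Hanoi, Paris, Lima, Delhi, Seoul. The 6th vertex is Seoul.

Seoul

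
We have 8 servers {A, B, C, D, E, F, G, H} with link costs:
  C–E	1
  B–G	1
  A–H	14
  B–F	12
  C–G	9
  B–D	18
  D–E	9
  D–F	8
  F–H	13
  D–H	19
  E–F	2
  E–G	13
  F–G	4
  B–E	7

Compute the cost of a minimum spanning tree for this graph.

43

Grow the tree from B using Prim:
Step 1: frontier [B–G 1, B–E 7, B–F 12, B–D 18] → take B–G (1); add G.
Step 2: frontier [B–E 7, B–F 12, B–D 18, F–G 4, C–G 9, E–G 13] → take F–G (4); add F.
Step 3: frontier [B–E 7, B–D 18, E–F 2, D–F 8, F–H 13, C–G 9, E–G 13] → take E–F (2); add E.
Step 4: frontier [B–D 18, C–E 1, D–E 9, D–F 8, F–H 13, C–G 9] → take C–E (1); add C.
Step 5: frontier [B–D 18, D–E 9, D–F 8, F–H 13] → take D–F (8); add D.
Step 6: frontier [D–H 19, F–H 13] → take F–H (13); add H.
Step 7: frontier [A–H 14] → take A–H (14); add A.
MST edges: B–G, F–G, E–F, C–E, D–F, F–H, A–H; total weight 1+4+2+1+8+13+14 = 43.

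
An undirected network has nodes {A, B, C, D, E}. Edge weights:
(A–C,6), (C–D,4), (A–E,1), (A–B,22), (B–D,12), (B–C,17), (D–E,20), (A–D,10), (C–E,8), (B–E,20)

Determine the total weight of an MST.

Grow the tree from C using Prim:
Step 1: frontier [C–D 4, A–C 6, C–E 8, B–C 17] → take C–D (4); add D.
Step 2: frontier [A–C 6, C–E 8, B–C 17, A–D 10, B–D 12, D–E 20] → take A–C (6); add A.
Step 3: frontier [A–E 1, A–B 22, C–E 8, B–C 17, B–D 12, D–E 20] → take A–E (1); add E.
Step 4: frontier [A–B 22, B–C 17, B–D 12, B–E 20] → take B–D (12); add B.
MST edges: C–D, A–C, A–E, B–D; total weight 4+6+1+12 = 23.

23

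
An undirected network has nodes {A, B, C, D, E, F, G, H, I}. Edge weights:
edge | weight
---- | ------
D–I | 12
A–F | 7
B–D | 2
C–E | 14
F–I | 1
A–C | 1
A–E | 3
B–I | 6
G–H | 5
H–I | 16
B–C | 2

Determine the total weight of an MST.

36

Kruskal's algorithm — process edges by increasing weight (ties by edge label):
A–C (1): add — endpoints in different components.
F–I (1): add — endpoints in different components.
B–C (2): add — endpoints in different components.
B–D (2): add — endpoints in different components.
A–E (3): add — endpoints in different components.
G–H (5): add — endpoints in different components.
B–I (6): add — endpoints in different components.
A–F (7): skip — A and F already connected.
D–I (12): skip — D and I already connected.
C–E (14): skip — C and E already connected.
H–I (16): add — endpoints in different components.
MST edges: A–C, F–I, B–C, B–D, A–E, G–H, B–I, H–I; total weight 1+1+2+2+3+5+6+16 = 36.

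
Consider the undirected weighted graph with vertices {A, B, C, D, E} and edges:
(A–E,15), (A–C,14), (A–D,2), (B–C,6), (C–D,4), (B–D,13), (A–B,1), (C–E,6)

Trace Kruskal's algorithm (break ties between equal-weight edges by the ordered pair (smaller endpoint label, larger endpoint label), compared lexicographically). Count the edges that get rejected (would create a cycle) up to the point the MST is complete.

Kruskal: consider edges lightest-first.
A–B (1): add — endpoints in different components.
A–D (2): add — endpoints in different components.
C–D (4): add — endpoints in different components.
B–C (6): skip — B and C already connected.
C–E (6): add — endpoints in different components.
Edges rejected before the tree was complete: 1.

1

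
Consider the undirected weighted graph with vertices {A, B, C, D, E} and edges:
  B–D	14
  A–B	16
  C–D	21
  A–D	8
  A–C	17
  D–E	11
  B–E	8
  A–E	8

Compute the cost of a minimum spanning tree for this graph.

41

Grow the tree from D using Prim:
Step 1: frontier [A–D 8, D–E 11, B–D 14, C–D 21] → take A–D (8); add A.
Step 2: frontier [A–E 8, A–B 16, A–C 17, D–E 11, B–D 14, C–D 21] → take A–E (8); add E.
Step 3: frontier [A–B 16, A–C 17, B–D 14, C–D 21, B–E 8] → take B–E (8); add B.
Step 4: frontier [A–C 17, C–D 21] → take A–C (17); add C.
MST edges: A–D, A–E, B–E, A–C; total weight 8+8+8+17 = 41.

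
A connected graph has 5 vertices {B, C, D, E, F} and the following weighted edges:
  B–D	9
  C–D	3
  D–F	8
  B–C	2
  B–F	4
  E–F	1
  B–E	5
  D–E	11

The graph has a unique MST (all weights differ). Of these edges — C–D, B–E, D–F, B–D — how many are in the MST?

1

Sort edges by weight, then run Kruskal:
E–F (1): add — endpoints in different components.
B–C (2): add — endpoints in different components.
C–D (3): add — endpoints in different components.
B–F (4): add — endpoints in different components.
MST edge set: {E–F, B–C, C–D, B–F}.
Of the listed edges, {C–D} are in the MST → 1.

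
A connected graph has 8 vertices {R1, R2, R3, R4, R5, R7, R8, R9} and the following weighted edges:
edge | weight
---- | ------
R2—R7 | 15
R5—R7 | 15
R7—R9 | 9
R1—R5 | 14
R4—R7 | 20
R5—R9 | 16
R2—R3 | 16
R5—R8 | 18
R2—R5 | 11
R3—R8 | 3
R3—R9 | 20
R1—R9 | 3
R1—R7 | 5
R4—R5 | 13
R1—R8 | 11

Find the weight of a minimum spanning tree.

60

Kruskal's algorithm — process edges by increasing weight (ties by edge label):
R1—R9 (3): add — endpoints in different components.
R3—R8 (3): add — endpoints in different components.
R1—R7 (5): add — endpoints in different components.
R7—R9 (9): skip — R7 and R9 already connected.
R1—R8 (11): add — endpoints in different components.
R2—R5 (11): add — endpoints in different components.
R4—R5 (13): add — endpoints in different components.
R1—R5 (14): add — endpoints in different components.
MST edges: R1—R9, R3—R8, R1—R7, R1—R8, R2—R5, R4—R5, R1—R5; total weight 3+3+5+11+11+13+14 = 60.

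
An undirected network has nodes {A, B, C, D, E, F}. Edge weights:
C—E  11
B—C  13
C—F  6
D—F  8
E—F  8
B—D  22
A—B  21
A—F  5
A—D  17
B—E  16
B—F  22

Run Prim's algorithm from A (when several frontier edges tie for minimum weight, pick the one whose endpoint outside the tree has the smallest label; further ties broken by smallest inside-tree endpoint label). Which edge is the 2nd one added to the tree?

C-F

Grow the tree from A using Prim:
Step 1: frontier [A—F 5, A—D 17, A—B 21] → take A—F (5); add F.
Step 2: frontier [A—D 17, A—B 21, C—F 6, D—F 8, E—F 8, B—F 22] → take C—F (6); add C.
Step 3: frontier [A—D 17, A—B 21, C—E 11, B—C 13, D—F 8, E—F 8, B—F 22] → take D—F (8); add D.
Step 4: frontier [A—B 21, C—E 11, B—C 13, B—D 22, E—F 8, B—F 22] → take E—F (8); add E.
Step 5: frontier [A—B 21, B—C 13, B—D 22, B—E 16, B—F 22] → take B—C (13); add B.
The 2nd edge added is C—F.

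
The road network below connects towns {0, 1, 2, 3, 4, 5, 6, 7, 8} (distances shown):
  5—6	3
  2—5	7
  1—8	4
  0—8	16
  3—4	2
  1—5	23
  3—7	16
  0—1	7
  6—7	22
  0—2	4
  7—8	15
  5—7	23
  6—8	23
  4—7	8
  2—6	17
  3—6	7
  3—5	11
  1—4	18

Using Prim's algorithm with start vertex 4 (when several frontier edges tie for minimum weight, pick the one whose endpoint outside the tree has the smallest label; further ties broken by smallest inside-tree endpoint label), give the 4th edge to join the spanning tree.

Prim, starting at 4.
Step 1: cheapest edge leaving the tree is 3—4 (2); add 3.
Step 2: cheapest edge leaving the tree is 3—6 (7); add 6.
Step 3: cheapest edge leaving the tree is 5—6 (3); add 5.
Step 4: cheapest edge leaving the tree is 2—5 (7); add 2.
Step 5: cheapest edge leaving the tree is 0—2 (4); add 0.
Step 6: cheapest edge leaving the tree is 0—1 (7); add 1.
Step 7: cheapest edge leaving the tree is 1—8 (4); add 8.
Step 8: cheapest edge leaving the tree is 4—7 (8); add 7.
The 4th edge added is 2—5.

2-5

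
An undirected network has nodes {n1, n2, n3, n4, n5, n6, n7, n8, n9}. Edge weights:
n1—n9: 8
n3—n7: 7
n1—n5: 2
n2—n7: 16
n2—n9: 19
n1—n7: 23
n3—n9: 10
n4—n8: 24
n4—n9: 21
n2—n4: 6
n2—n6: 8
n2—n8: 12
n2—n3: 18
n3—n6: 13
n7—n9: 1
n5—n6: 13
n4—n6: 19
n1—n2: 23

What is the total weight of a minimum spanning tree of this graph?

Grow the tree from n2 using Prim:
Step 1: cheapest edge leaving the tree is n2—n4 (6); add n4.
Step 2: cheapest edge leaving the tree is n2—n6 (8); add n6.
Step 3: cheapest edge leaving the tree is n2—n8 (12); add n8.
Step 4: cheapest edge leaving the tree is n3—n6 (13); add n3.
Step 5: cheapest edge leaving the tree is n3—n7 (7); add n7.
Step 6: cheapest edge leaving the tree is n7—n9 (1); add n9.
Step 7: cheapest edge leaving the tree is n1—n9 (8); add n1.
Step 8: cheapest edge leaving the tree is n1—n5 (2); add n5.
MST edges: n2—n4, n2—n6, n2—n8, n3—n6, n3—n7, n7—n9, n1—n9, n1—n5; total weight 6+8+12+13+7+1+8+2 = 57.

57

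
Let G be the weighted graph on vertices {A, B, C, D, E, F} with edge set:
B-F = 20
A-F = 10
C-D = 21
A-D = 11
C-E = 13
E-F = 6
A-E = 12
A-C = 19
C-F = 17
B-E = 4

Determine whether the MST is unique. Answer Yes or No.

Yes

Sort edges by weight, then run Kruskal:
B-E (4): add — endpoints in different components.
E-F (6): add — endpoints in different components.
A-F (10): add — endpoints in different components.
A-D (11): add — endpoints in different components.
A-E (12): skip — A and E already connected.
C-E (13): add — endpoints in different components.
Every non-tree edge has weight strictly greater than the heaviest edge on the tree path between its endpoints, so the MST is unique.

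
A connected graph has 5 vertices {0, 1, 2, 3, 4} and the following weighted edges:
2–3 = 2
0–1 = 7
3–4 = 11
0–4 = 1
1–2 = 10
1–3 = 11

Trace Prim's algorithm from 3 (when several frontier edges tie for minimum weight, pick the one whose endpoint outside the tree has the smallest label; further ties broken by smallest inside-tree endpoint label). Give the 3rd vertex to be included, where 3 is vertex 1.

1

Prim's algorithm from 3:
Step 1: cheapest edge leaving the tree is 2–3 (2); add 2.
Step 2: cheapest edge leaving the tree is 1–2 (10); add 1.
Step 3: cheapest edge leaving the tree is 0–1 (7); add 0.
Step 4: cheapest edge leaving the tree is 0–4 (1); add 4.
Vertex order: 3, 2, 1, 0, 4. The 3rd vertex is 1.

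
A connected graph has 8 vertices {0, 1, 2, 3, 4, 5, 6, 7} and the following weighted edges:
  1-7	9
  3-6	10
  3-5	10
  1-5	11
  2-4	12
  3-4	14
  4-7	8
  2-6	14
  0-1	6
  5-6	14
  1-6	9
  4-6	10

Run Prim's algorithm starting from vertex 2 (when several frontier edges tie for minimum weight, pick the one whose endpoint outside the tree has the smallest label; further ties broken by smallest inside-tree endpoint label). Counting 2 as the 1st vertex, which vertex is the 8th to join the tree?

Prim's algorithm from 2:
Step 1: frontier [2-4 12, 2-6 14] → take 2-4 (12); add 4.
Step 2: frontier [2-6 14, 4-7 8, 4-6 10, 3-4 14] → take 4-7 (8); add 7.
Step 3: frontier [2-6 14, 4-6 10, 3-4 14, 1-7 9] → take 1-7 (9); add 1.
Step 4: frontier [0-1 6, 1-6 9, 1-5 11, 2-6 14, 4-6 10, 3-4 14] → take 0-1 (6); add 0.
Step 5: frontier [1-6 9, 1-5 11, 2-6 14, 4-6 10, 3-4 14] → take 1-6 (9); add 6.
Step 6: frontier [1-5 11, 3-4 14, 3-6 10, 5-6 14] → take 3-6 (10); add 3.
Step 7: frontier [1-5 11, 3-5 10, 5-6 14] → take 3-5 (10); add 5.
Vertex order: 2, 4, 7, 1, 0, 6, 3, 5. The 8th vertex is 5.

5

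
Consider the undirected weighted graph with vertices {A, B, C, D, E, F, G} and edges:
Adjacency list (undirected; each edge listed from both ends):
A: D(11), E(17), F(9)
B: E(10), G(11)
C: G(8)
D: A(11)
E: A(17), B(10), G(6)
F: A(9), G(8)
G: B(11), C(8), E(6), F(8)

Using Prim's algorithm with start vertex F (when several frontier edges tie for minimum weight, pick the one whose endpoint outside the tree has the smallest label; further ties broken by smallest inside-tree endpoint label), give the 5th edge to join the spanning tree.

B-E

Prim's algorithm from F:
Step 1: frontier [F-G 8, A-F 9] → take F-G (8); add G.
Step 2: frontier [A-F 9, E-G 6, C-G 8, B-G 11] → take E-G (6); add E.
Step 3: frontier [B-E 10, A-E 17, A-F 9, C-G 8, B-G 11] → take C-G (8); add C.
Step 4: frontier [B-E 10, A-E 17, A-F 9, B-G 11] → take A-F (9); add A.
Step 5: frontier [A-D 11, B-E 10, B-G 11] → take B-E (10); add B.
Step 6: frontier [A-D 11] → take A-D (11); add D.
The 5th edge added is B-E.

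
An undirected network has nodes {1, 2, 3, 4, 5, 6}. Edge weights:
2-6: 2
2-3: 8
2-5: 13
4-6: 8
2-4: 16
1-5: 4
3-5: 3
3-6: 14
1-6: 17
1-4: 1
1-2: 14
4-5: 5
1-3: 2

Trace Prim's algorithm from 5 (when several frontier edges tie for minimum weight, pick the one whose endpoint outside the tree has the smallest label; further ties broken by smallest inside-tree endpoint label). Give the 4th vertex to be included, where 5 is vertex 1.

Prim, starting at 5.
Step 1: cheapest edge leaving the tree is 3-5 (3); add 3.
Step 2: cheapest edge leaving the tree is 1-3 (2); add 1.
Step 3: cheapest edge leaving the tree is 1-4 (1); add 4.
Step 4: cheapest edge leaving the tree is 2-3 (8); add 2.
Step 5: cheapest edge leaving the tree is 2-6 (2); add 6.
Vertex order: 5, 3, 1, 4, 2, 6. The 4th vertex is 4.

4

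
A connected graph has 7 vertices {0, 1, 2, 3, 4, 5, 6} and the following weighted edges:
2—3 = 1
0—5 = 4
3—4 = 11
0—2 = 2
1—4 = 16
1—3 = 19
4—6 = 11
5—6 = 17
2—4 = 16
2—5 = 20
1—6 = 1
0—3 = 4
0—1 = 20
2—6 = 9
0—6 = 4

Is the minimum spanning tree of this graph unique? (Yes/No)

Kruskal's algorithm — process edges by increasing weight (ties by edge label):
1—6 (1): add. Components now {0} {1,6} {2} {3} {4} {5}
2—3 (1): add. Components now {0} {1,6} {2,3} {4} {5}
0—2 (2): add. Components now {0,2,3} {1,6} {4} {5}
0—3 (4): skip — 0 and 3 already connected.
0—5 (4): add. Components now {0,2,3,5} {1,6} {4}
0—6 (4): add. Components now {0,1,2,3,5,6} {4}
2—6 (9): skip — 2 and 6 already connected.
3—4 (11): add. Components now {0,1,2,3,4,5,6}
Non-tree edge 4—6 has weight 11, equal to the heaviest edge on its tree cycle — swapping gives another MST of the same weight. Not unique.

No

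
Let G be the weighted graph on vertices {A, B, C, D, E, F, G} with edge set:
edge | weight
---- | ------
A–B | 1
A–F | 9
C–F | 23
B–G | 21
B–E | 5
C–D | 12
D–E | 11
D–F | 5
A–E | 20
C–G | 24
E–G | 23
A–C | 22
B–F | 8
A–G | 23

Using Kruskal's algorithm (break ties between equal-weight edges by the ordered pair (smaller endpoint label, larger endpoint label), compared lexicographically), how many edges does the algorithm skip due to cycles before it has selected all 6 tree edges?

Kruskal's algorithm — process edges by increasing weight (ties by edge label):
A–B (1): add. Components now {A,B} {C} {D} {E} {F} {G}
B–E (5): add. Components now {A,B,E} {C} {D} {F} {G}
D–F (5): add. Components now {A,B,E} {C} {D,F} {G}
B–F (8): add. Components now {A,B,D,E,F} {C} {G}
A–F (9): skip — A and F already connected.
D–E (11): skip — D and E already connected.
C–D (12): add. Components now {A,B,C,D,E,F} {G}
A–E (20): skip — A and E already connected.
B–G (21): add. Components now {A,B,C,D,E,F,G}
Edges rejected before the tree was complete: 3.

3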